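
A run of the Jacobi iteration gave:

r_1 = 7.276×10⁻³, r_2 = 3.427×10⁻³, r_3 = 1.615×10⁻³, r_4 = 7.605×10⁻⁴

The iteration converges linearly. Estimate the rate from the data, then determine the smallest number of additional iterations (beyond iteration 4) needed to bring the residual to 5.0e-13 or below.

29

Rate ρ ≈ r_4/r_3 = 7.605×10⁻⁴/1.615×10⁻³ = 0.4709.
After j more steps, r_{4+j} ≈ 7.605×10⁻⁴·ρ^j; need ρ^j ≤ 5.0e-13/7.605×10⁻⁴ = 6.57462e-10.
j ≥ ln(6.57462e-10)/ln(0.4709) = -21.1426/-0.75311 = 28.074.
So 29 more iterations are needed.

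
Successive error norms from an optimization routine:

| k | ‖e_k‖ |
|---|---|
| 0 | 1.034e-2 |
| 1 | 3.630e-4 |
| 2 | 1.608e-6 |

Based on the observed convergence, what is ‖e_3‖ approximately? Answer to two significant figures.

2.5e-10

First estimate the order: p ≈ ln(‖e_2‖/‖e_1‖) / ln(‖e_1‖/‖e_0‖) = ln(1.608e-6/3.630e-4)/ln(3.630e-4/1.034e-2) = ln(0.00442975)/ln(0.0351064) ≈ 1.6180.
Then ‖e_3‖ ≈ ‖e_2‖·(‖e_2‖/‖e_1‖)^p = 1.608e-6·(0.00442975)^1.6180 = 1.608e-6·0.00015554 ≈ 2.501e-10.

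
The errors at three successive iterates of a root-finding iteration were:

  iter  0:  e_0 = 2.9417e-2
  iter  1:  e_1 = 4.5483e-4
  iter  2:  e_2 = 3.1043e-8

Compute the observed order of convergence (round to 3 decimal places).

2.301

p ≈ ln(e_2/e_1) / ln(e_1/e_0)
  = ln(3.1043e-8/4.5483e-4) / ln(4.5483e-4/2.9417e-2)
  = ln(6.82519e-05) / ln(0.0154615)
  = -9.592305 / -4.169402 ≈ 2.300643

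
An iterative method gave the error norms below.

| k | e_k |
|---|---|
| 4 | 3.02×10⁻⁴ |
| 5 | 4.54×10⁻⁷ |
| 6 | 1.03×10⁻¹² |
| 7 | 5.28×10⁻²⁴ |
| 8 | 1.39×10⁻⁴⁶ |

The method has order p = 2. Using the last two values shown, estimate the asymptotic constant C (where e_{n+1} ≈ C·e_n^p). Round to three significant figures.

C ≈ e_8 / e_7^2
  = 1.39×10⁻⁴⁶ / (5.28×10⁻²⁴)^2
  = 1.39×10⁻⁴⁶ / 2.78784e-47 ≈ 4.9859

4.99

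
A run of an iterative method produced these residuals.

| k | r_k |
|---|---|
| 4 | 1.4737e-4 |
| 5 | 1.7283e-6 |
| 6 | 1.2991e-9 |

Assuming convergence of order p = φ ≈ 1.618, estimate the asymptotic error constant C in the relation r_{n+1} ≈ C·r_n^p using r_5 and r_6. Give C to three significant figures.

2.74

C ≈ r_6 / r_5^1.618
  = 1.2991e-9 / (1.7283e-6)^1.618
  = 1.2991e-9 / 4.74753e-10 ≈ 2.7364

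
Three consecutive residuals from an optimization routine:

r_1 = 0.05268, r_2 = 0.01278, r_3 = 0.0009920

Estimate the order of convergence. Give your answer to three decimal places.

1.805

p ≈ ln(r_3/r_2) / ln(r_2/r_1)
  = ln(0.0009920/0.01278) / ln(0.01278/0.05268)
  = ln(0.0776213) / ln(0.242597)
  = -2.555913 / -1.416354 ≈ 1.804572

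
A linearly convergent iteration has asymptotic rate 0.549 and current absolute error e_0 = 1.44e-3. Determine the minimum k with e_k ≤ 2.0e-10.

After k steps, e_k ≈ 1.44e-3·0.549^k.
Need 0.549^k ≤ 2.0e-10/1.44e-3 = 1.38889e-07.
k ≥ ln(1.38889e-07)/ln(0.549) = -15.7896/-0.59966 = 26.331.
Smallest integer k = 27.

27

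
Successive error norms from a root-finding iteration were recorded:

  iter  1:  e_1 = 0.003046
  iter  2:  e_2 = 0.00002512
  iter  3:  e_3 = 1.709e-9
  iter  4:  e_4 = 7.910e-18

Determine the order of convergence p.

2

Consecutive ratios: e_4/e_3 = 7.910e-18/1.709e-9 = 4.62844e-09, e_3/e_2 = 1.709e-9/0.00002512 = 6.80334e-05.
p ≈ ln(4.62844e-09)/ln(6.80334e-05) = -19.1910/-9.5955 ≈ 2.00.
So the convergence is quadratic (order 2).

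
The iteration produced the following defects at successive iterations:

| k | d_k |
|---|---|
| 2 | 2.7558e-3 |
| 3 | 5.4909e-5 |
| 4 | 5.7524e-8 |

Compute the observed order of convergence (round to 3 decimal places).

p ≈ ln(d_4/d_3) / ln(d_3/d_2)
  = ln(5.7524e-8/5.4909e-5) / ln(5.4909e-5/2.7558e-3)
  = ln(0.00104762) / ln(0.0199249)
  = -6.861234 / -3.915785 ≈ 1.752199

1.752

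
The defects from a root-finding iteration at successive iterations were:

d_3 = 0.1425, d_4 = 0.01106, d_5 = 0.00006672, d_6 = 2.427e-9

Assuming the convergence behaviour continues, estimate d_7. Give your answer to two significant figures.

First estimate the order: p ≈ ln(d_6/d_5) / ln(d_5/d_4) = ln(2.427e-9/0.00006672)/ln(0.00006672/0.01106) = ln(3.63759e-05)/ln(0.00603255) ≈ 2.0001.
Then d_7 ≈ d_6·(d_6/d_5)^p = 2.427e-9·(3.63759e-05)^2.0001 = 2.427e-9·1.32185e-09 ≈ 3.208e-18.

3.2e-18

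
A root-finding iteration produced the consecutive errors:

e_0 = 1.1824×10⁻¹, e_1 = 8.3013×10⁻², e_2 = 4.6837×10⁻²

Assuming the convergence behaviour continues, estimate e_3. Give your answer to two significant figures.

First estimate the order: p ≈ ln(e_2/e_1) / ln(e_1/e_0) = ln(4.6837×10⁻²/8.3013×10⁻²)/ln(8.3013×10⁻²/1.1824×10⁻¹) = ln(0.564213)/ln(0.702072) ≈ 1.6180.
Then e_3 ≈ e_2·(e_2/e_1)^p = 4.6837×10⁻²·(0.564213)^1.6180 = 4.6837×10⁻²·0.396127 ≈ 0.01855.

1.9e-2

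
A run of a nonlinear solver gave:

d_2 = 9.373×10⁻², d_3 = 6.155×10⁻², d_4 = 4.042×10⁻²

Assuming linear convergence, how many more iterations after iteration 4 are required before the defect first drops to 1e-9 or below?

Rate ρ ≈ d_4/d_3 = 4.042×10⁻²/6.155×10⁻² = 0.6567.
After j more steps, d_{4+j} ≈ 4.042×10⁻²·ρ^j; need ρ^j ≤ 1e-9/4.042×10⁻² = 2.47402e-08.
j ≥ ln(2.47402e-08)/ln(0.6567) = -17.5148/-0.42053 = 41.649.
So 42 more iterations are needed.

42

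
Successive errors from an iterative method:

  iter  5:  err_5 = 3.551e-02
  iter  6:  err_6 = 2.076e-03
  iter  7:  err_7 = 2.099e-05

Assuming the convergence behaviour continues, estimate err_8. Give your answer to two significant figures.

First estimate the order: p ≈ ln(err_7/err_6) / ln(err_6/err_5) = ln(2.099e-05/2.076e-03)/ln(2.076e-03/3.551e-02) = ln(0.0101108)/ln(0.0584624) ≈ 1.6180.
Then err_8 ≈ err_7·(err_7/err_6)^p = 2.099e-05·(0.0101108)^1.6180 = 2.099e-05·0.000591212 ≈ 1.241e-08.

1.2e-8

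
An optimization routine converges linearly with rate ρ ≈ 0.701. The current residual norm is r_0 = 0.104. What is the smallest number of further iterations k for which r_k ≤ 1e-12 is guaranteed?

72

After k steps, r_k ≈ 0.104·0.701^k.
Need 0.701^k ≤ 1e-12/0.104 = 9.61538e-12.
k ≥ ln(9.61538e-12)/ln(0.701) = -25.3677/-0.35525 = 71.408.
Smallest integer k = 72.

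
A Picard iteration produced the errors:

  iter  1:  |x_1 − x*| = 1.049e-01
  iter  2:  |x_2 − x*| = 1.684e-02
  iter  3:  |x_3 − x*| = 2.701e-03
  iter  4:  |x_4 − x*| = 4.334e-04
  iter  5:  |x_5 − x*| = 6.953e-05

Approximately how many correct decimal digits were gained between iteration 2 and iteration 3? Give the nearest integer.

1

Digits gained ≈ log₁₀(|x_2 − x*|/|x_3 − x*|) = log₁₀(1.684e-02/2.701e-03) = log₁₀(6.23473) ≈ 0.795.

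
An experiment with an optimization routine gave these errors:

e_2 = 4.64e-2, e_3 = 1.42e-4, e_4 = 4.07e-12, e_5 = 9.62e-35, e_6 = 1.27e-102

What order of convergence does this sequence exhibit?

3

Consecutive ratios: e_6/e_5 = 1.27e-102/9.62e-35 = 1.32017e-68, e_5/e_4 = 9.62e-35/4.07e-12 = 2.36364e-23.
p ≈ ln(1.32017e-68)/ln(2.36364e-23) = -156.2980/-52.0993 ≈ 3.00.
So the convergence is cubic (order 3).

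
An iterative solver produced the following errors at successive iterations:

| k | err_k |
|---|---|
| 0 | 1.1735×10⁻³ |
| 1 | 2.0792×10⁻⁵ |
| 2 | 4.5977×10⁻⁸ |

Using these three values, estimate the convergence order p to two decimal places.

p ≈ ln(err_2/err_1) / ln(err_1/err_0)
  = ln(4.5977×10⁻⁸/2.0792×10⁻⁵) / ln(2.0792×10⁻⁵/1.1735×10⁻³)
  = ln(0.00221128) / ln(0.0177179)
  = -6.11418 / -4.03318 ≈ 1.51597

1.52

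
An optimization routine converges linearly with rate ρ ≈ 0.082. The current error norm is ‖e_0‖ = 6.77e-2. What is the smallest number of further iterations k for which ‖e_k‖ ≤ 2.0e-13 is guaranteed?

After k steps, ‖e_k‖ ≈ 6.77e-2·0.082^k.
Need 0.082^k ≤ 2.0e-13/6.77e-2 = 2.95421e-12.
k ≥ ln(2.95421e-12)/ln(0.082) = -26.5478/-2.50104 = 10.615.
Smallest integer k = 11.

11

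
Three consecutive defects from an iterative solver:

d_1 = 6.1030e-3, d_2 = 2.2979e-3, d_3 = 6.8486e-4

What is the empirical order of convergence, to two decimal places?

1.24

p ≈ ln(d_3/d_2) / ln(d_2/d_1)
  = ln(6.8486e-4/2.2979e-3) / ln(2.2979e-3/6.1030e-3)
  = ln(0.298037) / ln(0.37652)
  = -1.21054 / -0.97678 ≈ 1.23932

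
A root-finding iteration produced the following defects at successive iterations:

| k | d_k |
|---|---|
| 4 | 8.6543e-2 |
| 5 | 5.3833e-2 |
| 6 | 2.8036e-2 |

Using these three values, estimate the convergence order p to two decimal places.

1.37

p ≈ ln(d_6/d_5) / ln(d_5/d_4)
  = ln(2.8036e-2/5.3833e-2) / ln(5.3833e-2/8.6543e-2)
  = ln(0.520796) / ln(0.622038)
  = -0.65240 / -0.47475 ≈ 1.37420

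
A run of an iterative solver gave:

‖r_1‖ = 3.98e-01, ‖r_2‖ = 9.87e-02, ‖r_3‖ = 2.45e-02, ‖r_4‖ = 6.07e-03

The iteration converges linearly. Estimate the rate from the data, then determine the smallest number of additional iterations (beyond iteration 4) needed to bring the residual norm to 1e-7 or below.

Rate ρ ≈ ‖r_4‖/‖r_3‖ = 6.07e-03/2.45e-02 = 0.2478.
After j more steps, ‖r_{4+j}‖ ≈ 6.07e-03·ρ^j; need ρ^j ≤ 1e-7/6.07e-03 = 1.64745e-05.
j ≥ ln(1.64745e-05)/ln(0.2478) = -11.0137/-1.39513 = 7.894.
So 8 more iterations are needed.

8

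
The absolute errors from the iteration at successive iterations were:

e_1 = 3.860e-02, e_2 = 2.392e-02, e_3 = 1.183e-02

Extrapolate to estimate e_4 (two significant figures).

First estimate the order: p ≈ ln(e_3/e_2) / ln(e_2/e_1) = ln(1.183e-02/2.392e-02)/ln(2.392e-02/3.860e-02) = ln(0.494565)/ln(0.619689) ≈ 1.4713.
Then e_4 ≈ e_3·(e_3/e_2)^p = 1.183e-02·(0.494565)^1.4713 = 1.183e-02·0.354904 ≈ 0.004199.

4.2e-3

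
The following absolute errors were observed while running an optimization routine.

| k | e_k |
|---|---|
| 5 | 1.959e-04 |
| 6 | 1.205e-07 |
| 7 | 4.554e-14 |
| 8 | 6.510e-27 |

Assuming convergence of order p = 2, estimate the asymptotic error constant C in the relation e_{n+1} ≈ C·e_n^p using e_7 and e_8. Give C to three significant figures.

3.14

C ≈ e_8 / e_7^2
  = 6.510e-27 / (4.554e-14)^2
  = 6.510e-27 / 2.07389e-27 ≈ 3.139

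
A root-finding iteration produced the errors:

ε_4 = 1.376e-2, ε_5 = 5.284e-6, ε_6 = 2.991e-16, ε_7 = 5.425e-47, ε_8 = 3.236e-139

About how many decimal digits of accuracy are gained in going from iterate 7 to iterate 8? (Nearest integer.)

92

Digits gained ≈ log₁₀(ε_7/ε_8) = log₁₀(5.425e-47/3.236e-139) = log₁₀(1.67645e+92) ≈ 92.224.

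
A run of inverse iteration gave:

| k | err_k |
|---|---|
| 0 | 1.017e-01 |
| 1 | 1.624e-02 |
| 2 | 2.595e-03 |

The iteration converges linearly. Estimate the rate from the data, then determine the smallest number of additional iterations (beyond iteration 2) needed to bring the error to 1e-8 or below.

Rate ρ ≈ err_2/err_1 = 2.595e-03/1.624e-02 = 0.1598.
After j more steps, err_{2+j} ≈ 2.595e-03·ρ^j; need ρ^j ≤ 1e-8/2.595e-03 = 3.85356e-06.
j ≥ ln(3.85356e-06)/ln(0.1598) = -12.4665/-1.83383 = 6.798.
So 7 more iterations are needed.

7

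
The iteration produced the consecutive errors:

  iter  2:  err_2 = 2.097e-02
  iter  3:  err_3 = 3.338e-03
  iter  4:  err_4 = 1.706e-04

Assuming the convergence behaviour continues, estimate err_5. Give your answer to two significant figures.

1.4e-6

First estimate the order: p ≈ ln(err_4/err_3) / ln(err_3/err_2) = ln(1.706e-04/3.338e-03)/ln(3.338e-03/2.097e-02) = ln(0.0511084)/ln(0.15918) ≈ 1.6182.
Then err_5 ≈ err_4·(err_4/err_3)^p = 1.706e-04·(0.0511084)^1.6182 = 1.706e-04·0.00812984 ≈ 1.387e-06.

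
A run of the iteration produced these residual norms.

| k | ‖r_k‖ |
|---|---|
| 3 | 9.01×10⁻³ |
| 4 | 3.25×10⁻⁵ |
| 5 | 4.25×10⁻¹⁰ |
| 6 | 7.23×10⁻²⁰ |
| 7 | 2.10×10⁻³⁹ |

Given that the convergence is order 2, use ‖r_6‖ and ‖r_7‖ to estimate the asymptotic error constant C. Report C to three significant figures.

0.402

C ≈ ‖r_7‖ / ‖r_6‖^2
  = 2.10×10⁻³⁹ / (7.23×10⁻²⁰)^2
  = 2.10×10⁻³⁹ / 5.22729e-39 ≈ 0.40174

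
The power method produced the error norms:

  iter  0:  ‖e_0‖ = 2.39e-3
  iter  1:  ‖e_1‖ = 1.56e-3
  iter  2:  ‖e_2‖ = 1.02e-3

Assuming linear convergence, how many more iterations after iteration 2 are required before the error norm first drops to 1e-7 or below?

Rate ρ ≈ ‖e_2‖/‖e_1‖ = 1.02e-3/1.56e-3 = 0.6538.
After j more steps, ‖e_{2+j}‖ ≈ 1.02e-3·ρ^j; need ρ^j ≤ 1e-7/1.02e-3 = 9.80392e-05.
j ≥ ln(9.80392e-05)/ln(0.6538) = -9.2301/-0.42495 = 21.720.
So 22 more iterations are needed.

22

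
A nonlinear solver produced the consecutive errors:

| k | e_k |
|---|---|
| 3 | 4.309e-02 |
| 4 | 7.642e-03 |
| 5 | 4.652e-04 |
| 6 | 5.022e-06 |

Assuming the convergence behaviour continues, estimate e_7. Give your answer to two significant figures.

First estimate the order: p ≈ ln(e_6/e_5) / ln(e_5/e_4) = ln(5.022e-06/4.652e-04)/ln(4.652e-04/7.642e-03) = ln(0.0107954)/ln(0.0608741) ≈ 1.6180.
Then e_7 ≈ e_6·(e_6/e_5)^p = 5.022e-06·(0.0107954)^1.6180 = 5.022e-06·0.000657325 ≈ 3.301e-09.

3.3e-9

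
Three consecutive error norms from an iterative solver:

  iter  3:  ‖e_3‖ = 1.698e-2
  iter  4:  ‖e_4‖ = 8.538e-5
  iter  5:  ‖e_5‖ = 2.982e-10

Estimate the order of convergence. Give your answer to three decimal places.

2.374

p ≈ ln(‖e_5‖/‖e_4‖) / ln(‖e_4‖/‖e_3‖)
  = ln(2.982e-10/8.538e-5) / ln(8.538e-5/1.698e-2)
  = ln(3.49262e-06) / ln(0.00502827)
  = -12.564858 / -5.292679 ≈ 2.374007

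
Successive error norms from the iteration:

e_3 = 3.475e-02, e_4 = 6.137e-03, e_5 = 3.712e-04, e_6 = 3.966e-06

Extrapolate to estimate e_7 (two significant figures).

2.6e-9

First estimate the order: p ≈ ln(e_6/e_5) / ln(e_5/e_4) = ln(3.966e-06/3.712e-04)/ln(3.712e-04/6.137e-03) = ln(0.0106843)/ln(0.0604856) ≈ 1.6180.
Then e_7 ≈ e_6·(e_6/e_5)^p = 3.966e-06·(0.0106843)^1.6180 = 3.966e-06·0.000646415 ≈ 2.564e-09.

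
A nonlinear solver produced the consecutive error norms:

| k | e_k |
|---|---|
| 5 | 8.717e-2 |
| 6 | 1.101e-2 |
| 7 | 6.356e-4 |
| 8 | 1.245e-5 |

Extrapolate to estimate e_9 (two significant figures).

5.5e-8

First estimate the order: p ≈ ln(e_8/e_7) / ln(e_7/e_6) = ln(1.245e-5/6.356e-4)/ln(6.356e-4/1.101e-2) = ln(0.0195878)/ln(0.0577293) ≈ 1.3790.
Then e_9 ≈ e_8·(e_8/e_7)^p = 1.245e-5·(0.0195878)^1.3790 = 1.245e-5·0.00441213 ≈ 5.493e-08.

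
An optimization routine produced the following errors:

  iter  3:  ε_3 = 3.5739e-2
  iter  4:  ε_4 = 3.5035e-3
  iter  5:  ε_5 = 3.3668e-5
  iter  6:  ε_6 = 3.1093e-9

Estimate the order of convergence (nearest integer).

Consecutive ratios: ε_6/ε_5 = 3.1093e-9/3.3668e-5 = 9.23518e-05, ε_5/ε_4 = 3.3668e-5/3.5035e-3 = 0.00960982.
p ≈ ln(9.23518e-05)/ln(0.00960982) = -9.2899/-4.6450 ≈ 2.00.
So the convergence is quadratic (order 2).

2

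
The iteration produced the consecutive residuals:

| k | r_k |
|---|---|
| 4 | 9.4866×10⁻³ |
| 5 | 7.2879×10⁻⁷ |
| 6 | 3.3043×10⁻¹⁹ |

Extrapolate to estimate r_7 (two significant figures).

3.1e-56

First estimate the order: p ≈ ln(r_6/r_5) / ln(r_5/r_4) = ln(3.3043×10⁻¹⁹/7.2879×10⁻⁷)/ln(7.2879×10⁻⁷/9.4866×10⁻³) = ln(4.53395e-13)/ln(7.68231e-05) ≈ 3.0000.
Then r_7 ≈ r_6·(r_6/r_5)^p = 3.3043×10⁻¹⁹·(4.53395e-13)^3.0000 = 3.3043×10⁻¹⁹·9.32031e-38 ≈ 3.08e-56.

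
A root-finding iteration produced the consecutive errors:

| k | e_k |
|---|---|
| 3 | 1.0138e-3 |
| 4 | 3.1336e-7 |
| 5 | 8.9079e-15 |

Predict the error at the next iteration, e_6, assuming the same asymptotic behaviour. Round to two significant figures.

5.3e-31

First estimate the order: p ≈ ln(e_5/e_4) / ln(e_4/e_3) = ln(8.9079e-15/3.1336e-7)/ln(3.1336e-7/1.0138e-3) = ln(2.8427e-08)/ln(0.000309094) ≈ 2.1500.
Then e_6 ≈ e_5·(e_5/e_4)^p = 8.9079e-15·(2.8427e-08)^2.1500 = 8.9079e-15·5.96378e-17 ≈ 5.312e-31.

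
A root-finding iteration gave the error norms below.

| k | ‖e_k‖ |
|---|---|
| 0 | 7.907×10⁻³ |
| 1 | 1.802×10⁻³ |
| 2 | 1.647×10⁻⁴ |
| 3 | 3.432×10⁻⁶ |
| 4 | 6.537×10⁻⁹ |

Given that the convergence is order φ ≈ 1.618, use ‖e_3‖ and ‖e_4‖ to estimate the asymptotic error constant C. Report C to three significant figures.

C ≈ ‖e_4‖ / ‖e_3‖^1.618
  = 6.537×10⁻⁹ / (3.432×10⁻⁶)^1.618
  = 6.537×10⁻⁹ / 1.44051e-09 ≈ 4.538

4.54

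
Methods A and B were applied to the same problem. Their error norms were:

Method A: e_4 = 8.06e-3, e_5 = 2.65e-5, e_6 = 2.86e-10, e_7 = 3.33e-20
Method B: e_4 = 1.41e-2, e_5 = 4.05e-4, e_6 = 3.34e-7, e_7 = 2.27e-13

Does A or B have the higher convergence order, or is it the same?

Method A: p ≈ ln(3.33e-20/2.86e-10)/ln(2.86e-10/2.65e-5) ≈ 2.00.
Method B: p ≈ ln(2.27e-13/3.34e-7)/ln(3.34e-7/4.05e-4) ≈ 2.00.
Both orders ≈ 2.0 — effectively the same.

same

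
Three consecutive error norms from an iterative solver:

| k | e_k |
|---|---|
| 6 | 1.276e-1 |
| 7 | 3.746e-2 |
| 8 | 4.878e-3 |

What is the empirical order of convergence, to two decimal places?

1.66

p ≈ ln(e_8/e_7) / ln(e_7/e_6)
  = ln(4.878e-3/3.746e-2) / ln(3.746e-2/1.276e-1)
  = ln(0.130219) / ln(0.293574)
  = -2.03854 / -1.22563 ≈ 1.66326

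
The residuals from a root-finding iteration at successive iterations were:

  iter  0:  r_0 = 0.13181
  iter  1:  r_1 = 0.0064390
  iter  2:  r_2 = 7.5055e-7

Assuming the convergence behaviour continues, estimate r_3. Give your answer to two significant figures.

1.2e-18

First estimate the order: p ≈ ln(r_2/r_1) / ln(r_1/r_0) = ln(7.5055e-7/0.0064390)/ln(0.0064390/0.13181) = ln(0.000116563)/ln(0.0488506) ≈ 3.0000.
Then r_3 ≈ r_2·(r_2/r_1)^p = 7.5055e-7·(0.000116563)^3.0000 = 7.5055e-7·1.58373e-12 ≈ 1.189e-18.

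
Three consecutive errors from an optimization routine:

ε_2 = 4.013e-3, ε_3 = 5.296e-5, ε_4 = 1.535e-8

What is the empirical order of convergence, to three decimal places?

p ≈ ln(ε_4/ε_3) / ln(ε_3/ε_2)
  = ln(1.535e-8/5.296e-5) / ln(5.296e-5/4.013e-3)
  = ln(0.000289841) / ln(0.0131971)
  = -8.146178 / -4.327758 ≈ 1.882309

1.882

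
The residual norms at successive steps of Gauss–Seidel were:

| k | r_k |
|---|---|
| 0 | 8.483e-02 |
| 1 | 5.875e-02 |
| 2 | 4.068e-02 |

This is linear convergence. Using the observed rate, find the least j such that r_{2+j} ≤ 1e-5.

23

Rate ρ ≈ r_2/r_1 = 4.068e-02/5.875e-02 = 0.6924.
After j more steps, r_{2+j} ≈ 4.068e-02·ρ^j; need ρ^j ≤ 1e-5/4.068e-02 = 0.000245821.
j ≥ ln(0.000245821)/ln(0.6924) = -8.3109/-0.36759 = 22.609.
So 23 more iterations are needed.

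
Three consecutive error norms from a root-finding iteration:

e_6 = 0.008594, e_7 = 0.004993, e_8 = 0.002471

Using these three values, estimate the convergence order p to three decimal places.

p ≈ ln(e_8/e_7) / ln(e_7/e_6)
  = ln(0.002471/0.004993) / ln(0.004993/0.008594)
  = ln(0.494893) / ln(0.580987)
  = -0.703414 / -0.543027 ≈ 1.295357

1.295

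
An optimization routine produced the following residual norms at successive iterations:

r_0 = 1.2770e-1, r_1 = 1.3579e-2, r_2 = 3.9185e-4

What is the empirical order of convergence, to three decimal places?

1.582

p ≈ ln(r_2/r_1) / ln(r_1/r_0)
  = ln(3.9185e-4/1.3579e-2) / ln(1.3579e-2/1.2770e-1)
  = ln(0.0288571) / ln(0.106335)
  = -3.545399 / -2.241161 ≈ 1.581947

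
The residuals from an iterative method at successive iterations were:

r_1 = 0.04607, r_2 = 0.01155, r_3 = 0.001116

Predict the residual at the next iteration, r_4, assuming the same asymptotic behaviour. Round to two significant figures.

2.2e-5

First estimate the order: p ≈ ln(r_3/r_2) / ln(r_2/r_1) = ln(0.001116/0.01155)/ln(0.01155/0.04607) = ln(0.0966234)/ln(0.250705) ≈ 1.6892.
Then r_4 ≈ r_3·(r_3/r_2)^p = 0.001116·(0.0966234)^1.6892 = 0.001116·0.0193019 ≈ 2.154e-05.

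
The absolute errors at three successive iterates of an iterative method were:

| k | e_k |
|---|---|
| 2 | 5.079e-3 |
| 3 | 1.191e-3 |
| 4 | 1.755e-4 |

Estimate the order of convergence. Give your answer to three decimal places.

1.320

p ≈ ln(e_4/e_3) / ln(e_3/e_2)
  = ln(1.755e-4/1.191e-3) / ln(1.191e-3/5.079e-3)
  = ln(0.147355) / ln(0.234495)
  = -1.914911 / -1.450321 ≈ 1.320336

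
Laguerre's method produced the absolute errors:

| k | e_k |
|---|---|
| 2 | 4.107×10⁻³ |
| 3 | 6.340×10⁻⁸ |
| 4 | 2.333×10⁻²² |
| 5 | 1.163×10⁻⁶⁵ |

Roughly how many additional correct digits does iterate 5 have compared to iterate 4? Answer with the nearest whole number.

Digits gained ≈ log₁₀(e_4/e_5) = log₁₀(2.333×10⁻²²/1.163×10⁻⁶⁵) = log₁₀(2.00602e+43) ≈ 43.302.

43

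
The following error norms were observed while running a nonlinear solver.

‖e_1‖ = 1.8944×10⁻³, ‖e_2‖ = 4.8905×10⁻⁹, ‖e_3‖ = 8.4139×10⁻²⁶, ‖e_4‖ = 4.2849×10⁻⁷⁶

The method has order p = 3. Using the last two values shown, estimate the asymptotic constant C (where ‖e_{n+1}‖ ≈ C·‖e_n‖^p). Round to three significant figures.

0.719

C ≈ ‖e_4‖ / ‖e_3‖^3
  = 4.2849×10⁻⁷⁶ / (8.4139×10⁻²⁶)^3
  = 4.2849×10⁻⁷⁶ / 5.95651e-76 ≈ 0.71936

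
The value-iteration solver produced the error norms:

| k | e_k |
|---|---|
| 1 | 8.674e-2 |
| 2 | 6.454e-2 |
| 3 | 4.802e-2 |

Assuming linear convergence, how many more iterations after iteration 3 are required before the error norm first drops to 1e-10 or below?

68

Rate ρ ≈ e_3/e_2 = 4.802e-2/6.454e-2 = 0.7440.
After j more steps, e_{3+j} ≈ 4.802e-2·ρ^j; need ρ^j ≤ 1e-10/4.802e-2 = 2.08247e-09.
j ≥ ln(2.08247e-09)/ln(0.7440) = -19.9897/-0.29571 = 67.599.
So 68 more iterations are needed.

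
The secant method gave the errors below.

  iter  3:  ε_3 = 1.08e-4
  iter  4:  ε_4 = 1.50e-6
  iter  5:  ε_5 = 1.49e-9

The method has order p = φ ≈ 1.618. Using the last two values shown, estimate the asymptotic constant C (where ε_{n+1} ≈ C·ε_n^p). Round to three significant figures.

3.95

C ≈ ε_5 / ε_4^1.618
  = 1.49e-9 / (1.50e-6)^1.618
  = 1.49e-9 / 3.77499e-10 ≈ 3.947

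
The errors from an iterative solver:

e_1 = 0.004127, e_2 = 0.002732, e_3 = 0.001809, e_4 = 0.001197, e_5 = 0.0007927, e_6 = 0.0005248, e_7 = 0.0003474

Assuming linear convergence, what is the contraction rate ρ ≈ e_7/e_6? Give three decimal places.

0.662

ρ ≈ e_7/e_6 = 0.0003474/0.0005248 = 0.66197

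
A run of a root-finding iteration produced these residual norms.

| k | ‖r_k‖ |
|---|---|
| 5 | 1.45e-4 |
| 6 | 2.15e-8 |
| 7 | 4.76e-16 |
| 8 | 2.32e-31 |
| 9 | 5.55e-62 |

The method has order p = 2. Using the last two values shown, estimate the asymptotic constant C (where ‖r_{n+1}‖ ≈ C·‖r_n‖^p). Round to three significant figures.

C ≈ ‖r_9‖ / ‖r_8‖^2
  = 5.55e-62 / (2.32e-31)^2
  = 5.55e-62 / 5.3824e-62 ≈ 1.0311

1.03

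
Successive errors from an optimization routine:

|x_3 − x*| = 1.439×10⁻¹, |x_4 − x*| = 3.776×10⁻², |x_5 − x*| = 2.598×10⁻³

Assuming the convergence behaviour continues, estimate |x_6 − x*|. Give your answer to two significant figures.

1.2e-5

First estimate the order: p ≈ ln(|x_5 − x*|/|x_4 − x*|) / ln(|x_4 − x*|/|x_3 − x*|) = ln(2.598×10⁻³/3.776×10⁻²)/ln(3.776×10⁻²/1.439×10⁻¹) = ln(0.068803)/ln(0.262404) ≈ 2.0006.
Then |x_6 − x*| ≈ |x_5 − x*|·(|x_5 − x*|/|x_4 − x*|)^p = 2.598×10⁻³·(0.068803)^2.0006 = 2.598×10⁻³·0.00472626 ≈ 1.228e-05.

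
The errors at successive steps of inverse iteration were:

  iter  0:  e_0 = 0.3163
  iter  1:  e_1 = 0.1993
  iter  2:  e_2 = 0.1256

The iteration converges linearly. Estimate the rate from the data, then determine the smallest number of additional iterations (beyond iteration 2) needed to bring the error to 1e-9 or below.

41

Rate ρ ≈ e_2/e_1 = 0.1256/0.1993 = 0.6302.
After j more steps, e_{2+j} ≈ 0.1256·ρ^j; need ρ^j ≤ 1e-9/0.1256 = 7.96178e-09.
j ≥ ln(7.96178e-09)/ln(0.6302) = -18.6486/-0.46172 = 40.389.
So 41 more iterations are needed.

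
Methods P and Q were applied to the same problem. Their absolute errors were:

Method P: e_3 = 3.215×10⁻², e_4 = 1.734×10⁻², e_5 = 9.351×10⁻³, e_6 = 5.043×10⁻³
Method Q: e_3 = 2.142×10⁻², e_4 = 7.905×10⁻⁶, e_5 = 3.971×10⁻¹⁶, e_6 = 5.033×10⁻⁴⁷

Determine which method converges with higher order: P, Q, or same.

Method P: p ≈ ln(5.043×10⁻³/9.351×10⁻³)/ln(9.351×10⁻³/1.734×10⁻²) ≈ 1.00.
Method Q: p ≈ ln(5.033×10⁻⁴⁷/3.971×10⁻¹⁶)/ln(3.971×10⁻¹⁶/7.905×10⁻⁶) ≈ 3.00.
Method Q has the higher order (≈3.0 vs ≈1.0).

Q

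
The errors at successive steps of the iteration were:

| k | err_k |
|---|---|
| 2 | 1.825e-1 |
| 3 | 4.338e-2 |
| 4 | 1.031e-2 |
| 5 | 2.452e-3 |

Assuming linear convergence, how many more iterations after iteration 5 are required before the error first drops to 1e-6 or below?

6

Rate ρ ≈ err_5/err_4 = 2.452e-3/1.031e-2 = 0.2378.
After j more steps, err_{5+j} ≈ 2.452e-3·ρ^j; need ρ^j ≤ 1e-6/2.452e-3 = 0.00040783.
j ≥ ln(0.00040783)/ln(0.2378) = -7.8047/-1.43633 = 5.434.
So 6 more iterations are needed.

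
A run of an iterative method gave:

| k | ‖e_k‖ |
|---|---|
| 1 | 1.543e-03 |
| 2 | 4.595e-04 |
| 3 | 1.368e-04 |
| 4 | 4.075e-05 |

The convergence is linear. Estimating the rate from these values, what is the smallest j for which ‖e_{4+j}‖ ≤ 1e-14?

19

Rate ρ ≈ ‖e_4‖/‖e_3‖ = 4.075e-05/1.368e-04 = 0.2979.
After j more steps, ‖e_{4+j}‖ ≈ 4.075e-05·ρ^j; need ρ^j ≤ 1e-14/4.075e-05 = 2.45399e-10.
j ≥ ln(2.45399e-10)/ln(0.2979) = -22.1281/-1.21100 = 18.273.
So 19 more iterations are needed.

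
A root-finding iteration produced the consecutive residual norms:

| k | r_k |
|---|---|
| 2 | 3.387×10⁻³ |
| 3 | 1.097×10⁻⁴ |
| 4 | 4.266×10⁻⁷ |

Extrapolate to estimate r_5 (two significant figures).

First estimate the order: p ≈ ln(r_4/r_3) / ln(r_3/r_2) = ln(4.266×10⁻⁷/1.097×10⁻⁴)/ln(1.097×10⁻⁴/3.387×10⁻³) = ln(0.00388879)/ln(0.0323885) ≈ 1.6180.
Then r_5 ≈ r_4·(r_4/r_3)^p = 4.266×10⁻⁷·(0.00388879)^1.6180 = 4.266×10⁻⁷·0.000125985 ≈ 5.375e-11.

5.4e-11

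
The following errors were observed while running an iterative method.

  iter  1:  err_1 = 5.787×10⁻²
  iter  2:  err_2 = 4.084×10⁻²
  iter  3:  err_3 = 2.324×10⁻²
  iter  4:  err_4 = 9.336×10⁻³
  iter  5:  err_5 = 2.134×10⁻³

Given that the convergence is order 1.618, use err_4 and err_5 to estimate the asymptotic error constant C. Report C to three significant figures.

C ≈ err_5 / err_4^1.618
  = 2.134×10⁻³ / (9.336×10⁻³)^1.618
  = 2.134×10⁻³ / 0.000519661 ≈ 4.1065

4.11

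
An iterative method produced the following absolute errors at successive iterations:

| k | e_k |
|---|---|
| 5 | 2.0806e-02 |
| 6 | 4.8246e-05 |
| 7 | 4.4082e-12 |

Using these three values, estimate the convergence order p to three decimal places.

2.672

p ≈ ln(e_7/e_6) / ln(e_6/e_5)
  = ln(4.4082e-12/4.8246e-05) / ln(4.8246e-05/2.0806e-02)
  = ln(9.13692e-08) / ln(0.00231885)
  = -16.208357 / -6.066684 ≈ 2.671700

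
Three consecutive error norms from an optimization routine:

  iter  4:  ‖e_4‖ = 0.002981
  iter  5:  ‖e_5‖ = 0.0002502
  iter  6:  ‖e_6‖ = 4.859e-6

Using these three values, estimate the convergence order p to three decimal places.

p ≈ ln(‖e_6‖/‖e_5‖) / ln(‖e_5‖/‖e_4‖)
  = ln(4.859e-6/0.0002502) / ln(0.0002502/0.002981)
  = ln(0.0194205) / ln(0.0839316)
  = -3.941426 / -2.477753 ≈ 1.590726

1.591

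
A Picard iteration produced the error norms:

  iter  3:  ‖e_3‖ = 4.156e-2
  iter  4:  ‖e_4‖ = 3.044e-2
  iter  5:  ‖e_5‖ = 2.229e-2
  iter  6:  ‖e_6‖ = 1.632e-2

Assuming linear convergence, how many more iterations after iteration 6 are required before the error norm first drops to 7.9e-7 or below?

32

Rate ρ ≈ ‖e_6‖/‖e_5‖ = 1.632e-2/2.229e-2 = 0.7322.
After j more steps, ‖e_{6+j}‖ ≈ 1.632e-2·ρ^j; need ρ^j ≤ 7.9e-7/1.632e-2 = 4.84069e-05.
j ≥ ln(4.84069e-05)/ln(0.7322) = -9.9359/-0.31170 = 31.876.
So 32 more iterations are needed.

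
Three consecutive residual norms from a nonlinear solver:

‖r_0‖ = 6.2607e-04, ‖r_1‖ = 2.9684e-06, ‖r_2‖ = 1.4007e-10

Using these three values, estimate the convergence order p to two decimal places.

p ≈ ln(‖r_2‖/‖r_1‖) / ln(‖r_1‖/‖r_0‖)
  = ln(1.4007e-10/2.9684e-06) / ln(2.9684e-06/6.2607e-04)
  = ln(4.7187e-05) / ln(0.00474132)
  = -9.96139 / -5.35144 ≈ 1.86144

1.86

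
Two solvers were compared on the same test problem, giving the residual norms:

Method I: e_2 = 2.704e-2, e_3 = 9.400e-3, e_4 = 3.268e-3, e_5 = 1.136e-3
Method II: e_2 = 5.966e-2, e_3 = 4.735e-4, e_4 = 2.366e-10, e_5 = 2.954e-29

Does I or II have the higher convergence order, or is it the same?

Method I: p ≈ ln(1.136e-3/3.268e-3)/ln(3.268e-3/9.400e-3) ≈ 1.00.
Method II: p ≈ ln(2.954e-29/2.366e-10)/ln(2.366e-10/4.735e-4) ≈ 3.00.
Method II has the higher order (≈3.0 vs ≈1.0).

II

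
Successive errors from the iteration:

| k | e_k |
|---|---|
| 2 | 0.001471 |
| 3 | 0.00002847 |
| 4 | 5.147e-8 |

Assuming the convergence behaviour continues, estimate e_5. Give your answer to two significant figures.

First estimate the order: p ≈ ln(e_4/e_3) / ln(e_3/e_2) = ln(5.147e-8/0.00002847)/ln(0.00002847/0.001471) = ln(0.00180787)/ln(0.0193542) ≈ 1.6010.
Then e_5 ≈ e_4·(e_4/e_3)^p = 5.147e-8·(0.00180787)^1.6010 = 5.147e-8·4.06186e-05 ≈ 2.091e-12.

2.1e-12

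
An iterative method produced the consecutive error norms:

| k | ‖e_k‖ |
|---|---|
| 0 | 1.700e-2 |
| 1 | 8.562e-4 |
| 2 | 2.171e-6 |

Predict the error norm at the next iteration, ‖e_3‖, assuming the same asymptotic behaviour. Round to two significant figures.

First estimate the order: p ≈ ln(‖e_2‖/‖e_1‖) / ln(‖e_1‖/‖e_0‖) = ln(2.171e-6/8.562e-4)/ln(8.562e-4/1.700e-2) = ln(0.00253562)/ln(0.0503647) ≈ 2.0001.
Then ‖e_3‖ ≈ ‖e_2‖·(‖e_2‖/‖e_1‖)^p = 2.171e-6·(0.00253562)^2.0001 = 2.171e-6·6.42553e-06 ≈ 1.395e-11.

1.4e-11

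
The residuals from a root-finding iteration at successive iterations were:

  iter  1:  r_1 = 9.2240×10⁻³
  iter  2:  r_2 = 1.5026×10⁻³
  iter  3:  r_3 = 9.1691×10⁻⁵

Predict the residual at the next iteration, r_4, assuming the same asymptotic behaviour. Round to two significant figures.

1.2e-6

First estimate the order: p ≈ ln(r_3/r_2) / ln(r_2/r_1) = ln(9.1691×10⁻⁵/1.5026×10⁻³)/ln(1.5026×10⁻³/9.2240×10⁻³) = ln(0.0610216)/ln(0.162901) ≈ 1.5411.
Then r_4 ≈ r_3·(r_3/r_2)^p = 9.1691×10⁻⁵·(0.0610216)^1.5411 = 9.1691×10⁻⁵·0.0134372 ≈ 1.232e-06.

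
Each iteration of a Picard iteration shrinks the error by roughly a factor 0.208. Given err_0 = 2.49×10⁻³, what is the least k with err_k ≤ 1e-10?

After k steps, err_k ≈ 2.49×10⁻³·0.208^k.
Need 0.208^k ≤ 1e-10/2.49×10⁻³ = 4.01606e-08.
k ≥ ln(4.01606e-08)/ln(0.208) = -17.0304/-1.57022 = 10.846.
Smallest integer k = 11.

11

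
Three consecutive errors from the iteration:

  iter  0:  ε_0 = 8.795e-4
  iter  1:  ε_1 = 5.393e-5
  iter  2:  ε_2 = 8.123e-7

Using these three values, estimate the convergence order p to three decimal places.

p ≈ ln(ε_2/ε_1) / ln(ε_1/ε_0)
  = ln(8.123e-7/5.393e-5) / ln(5.393e-5/8.795e-4)
  = ln(0.0150621) / ln(0.0613189)
  = -4.195574 / -2.791667 ≈ 1.502892

1.503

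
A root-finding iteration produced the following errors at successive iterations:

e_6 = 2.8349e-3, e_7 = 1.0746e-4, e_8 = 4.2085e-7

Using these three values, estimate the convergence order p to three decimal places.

1.694

p ≈ ln(e_8/e_7) / ln(e_7/e_6)
  = ln(4.2085e-7/1.0746e-4) / ln(1.0746e-4/2.8349e-3)
  = ln(0.00391634) / ln(0.0379061)
  = -5.542598 / -3.272643 ≈ 1.693615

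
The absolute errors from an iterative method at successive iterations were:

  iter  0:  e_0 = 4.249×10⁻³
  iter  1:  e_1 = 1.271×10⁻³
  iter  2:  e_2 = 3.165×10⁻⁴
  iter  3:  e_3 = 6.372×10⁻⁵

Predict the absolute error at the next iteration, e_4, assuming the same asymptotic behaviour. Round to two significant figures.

First estimate the order: p ≈ ln(e_3/e_2) / ln(e_2/e_1) = ln(6.372×10⁻⁵/3.165×10⁻⁴)/ln(3.165×10⁻⁴/1.271×10⁻³) = ln(0.201327)/ln(0.249017) ≈ 1.1529.
Then e_4 ≈ e_3·(e_3/e_2)^p = 6.372×10⁻⁵·(0.201327)^1.1529 = 6.372×10⁻⁵·0.157568 ≈ 1.004e-05.

1.0e-5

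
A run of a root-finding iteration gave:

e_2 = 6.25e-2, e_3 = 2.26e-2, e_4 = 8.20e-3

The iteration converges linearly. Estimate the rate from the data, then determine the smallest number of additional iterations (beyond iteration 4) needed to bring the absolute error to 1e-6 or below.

Rate ρ ≈ e_4/e_3 = 8.20e-3/2.26e-2 = 0.3628.
After j more steps, e_{4+j} ≈ 8.20e-3·ρ^j; need ρ^j ≤ 1e-6/8.20e-3 = 0.000121951.
j ≥ ln(0.000121951)/ln(0.3628) = -9.0119/-1.01390 = 8.888.
So 9 more iterations are needed.

9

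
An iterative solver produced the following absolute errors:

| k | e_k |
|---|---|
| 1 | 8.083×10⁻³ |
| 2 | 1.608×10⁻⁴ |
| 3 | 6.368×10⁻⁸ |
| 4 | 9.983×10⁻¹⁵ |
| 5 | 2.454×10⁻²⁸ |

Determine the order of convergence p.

Consecutive ratios: e_5/e_4 = 2.454×10⁻²⁸/9.983×10⁻¹⁵ = 2.45818e-14, e_4/e_3 = 9.983×10⁻¹⁵/6.368×10⁻⁸ = 1.56768e-07.
p ≈ ln(2.45818e-14)/ln(1.56768e-07) = -31.3368/-15.6685 ≈ 2.00.
So the convergence is quadratic (order 2).

2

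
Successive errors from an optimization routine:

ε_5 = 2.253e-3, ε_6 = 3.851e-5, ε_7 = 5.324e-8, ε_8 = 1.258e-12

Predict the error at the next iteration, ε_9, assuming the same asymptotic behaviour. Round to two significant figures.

First estimate the order: p ≈ ln(ε_8/ε_7) / ln(ε_7/ε_6) = ln(1.258e-12/5.324e-8)/ln(5.324e-8/3.851e-5) = ln(2.36289e-05)/ln(0.0013825) ≈ 1.6181.
Then ε_9 ≈ ε_8·(ε_8/ε_7)^p = 1.258e-12·(2.36289e-05)^1.6181 = 1.258e-12·3.26414e-08 ≈ 4.106e-20.

4.1e-20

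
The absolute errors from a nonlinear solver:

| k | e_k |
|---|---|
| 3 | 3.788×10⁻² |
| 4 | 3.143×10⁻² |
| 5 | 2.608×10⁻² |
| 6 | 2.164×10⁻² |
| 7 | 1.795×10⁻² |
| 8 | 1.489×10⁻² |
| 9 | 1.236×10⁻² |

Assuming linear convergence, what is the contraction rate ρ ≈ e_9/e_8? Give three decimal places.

0.830

ρ ≈ e_9/e_8 = 1.236×10⁻²/1.489×10⁻² = 0.83009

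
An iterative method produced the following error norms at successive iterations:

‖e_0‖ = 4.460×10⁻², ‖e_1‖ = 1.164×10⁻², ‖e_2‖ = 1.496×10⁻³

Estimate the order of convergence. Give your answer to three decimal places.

p ≈ ln(‖e_2‖/‖e_1‖) / ln(‖e_1‖/‖e_0‖)
  = ln(1.496×10⁻³/1.164×10⁻²) / ln(1.164×10⁻²/4.460×10⁻²)
  = ln(0.128522) / ln(0.260987)
  = -2.051655 / -1.343285 ≈ 1.527342

1.527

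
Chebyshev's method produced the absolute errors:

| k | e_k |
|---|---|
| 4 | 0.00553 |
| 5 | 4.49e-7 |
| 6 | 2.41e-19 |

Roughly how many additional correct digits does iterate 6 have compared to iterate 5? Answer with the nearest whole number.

Digits gained ≈ log₁₀(e_5/e_6) = log₁₀(4.49e-7/2.41e-19) = log₁₀(1.86307e+12) ≈ 12.270.

12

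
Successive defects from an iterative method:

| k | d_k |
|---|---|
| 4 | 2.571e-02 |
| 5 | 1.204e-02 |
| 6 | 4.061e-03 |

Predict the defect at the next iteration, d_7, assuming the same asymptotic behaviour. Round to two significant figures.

First estimate the order: p ≈ ln(d_6/d_5) / ln(d_5/d_4) = ln(4.061e-03/1.204e-02)/ln(1.204e-02/2.571e-02) = ln(0.337292)/ln(0.4683) ≈ 1.4326.
Then d_7 ≈ d_6·(d_6/d_5)^p = 4.061e-03·(0.337292)^1.4326 = 4.061e-03·0.210776 ≈ 0.000856.

8.6e-4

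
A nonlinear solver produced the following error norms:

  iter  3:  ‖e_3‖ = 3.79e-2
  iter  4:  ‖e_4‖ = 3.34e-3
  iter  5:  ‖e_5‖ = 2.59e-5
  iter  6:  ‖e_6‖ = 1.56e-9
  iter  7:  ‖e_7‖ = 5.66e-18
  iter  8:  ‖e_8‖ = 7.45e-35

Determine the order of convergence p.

Consecutive ratios: ‖e_8‖/‖e_7‖ = 7.45e-35/5.66e-18 = 1.31625e-17, ‖e_7‖/‖e_6‖ = 5.66e-18/1.56e-9 = 3.62821e-09.
p ≈ ln(1.31625e-17)/ln(3.62821e-09) = -38.8692/-19.4345 ≈ 2.00.
So the convergence is quadratic (order 2).

2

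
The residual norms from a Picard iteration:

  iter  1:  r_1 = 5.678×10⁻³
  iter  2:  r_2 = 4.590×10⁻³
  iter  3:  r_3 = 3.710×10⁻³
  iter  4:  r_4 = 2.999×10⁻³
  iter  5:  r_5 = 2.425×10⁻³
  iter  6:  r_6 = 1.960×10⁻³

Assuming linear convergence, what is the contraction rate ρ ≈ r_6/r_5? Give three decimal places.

0.808

ρ ≈ r_6/r_5 = 1.960×10⁻³/2.425×10⁻³ = 0.80825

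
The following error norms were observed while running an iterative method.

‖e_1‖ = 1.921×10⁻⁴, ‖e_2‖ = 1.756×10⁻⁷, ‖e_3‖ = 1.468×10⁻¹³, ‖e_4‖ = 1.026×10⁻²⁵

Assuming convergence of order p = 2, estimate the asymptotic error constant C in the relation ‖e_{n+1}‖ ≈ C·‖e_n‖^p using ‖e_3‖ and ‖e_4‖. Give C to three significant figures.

C ≈ ‖e_4‖ / ‖e_3‖^2
  = 1.026×10⁻²⁵ / (1.468×10⁻¹³)^2
  = 1.026×10⁻²⁵ / 2.15502e-26 ≈ 4.761

4.76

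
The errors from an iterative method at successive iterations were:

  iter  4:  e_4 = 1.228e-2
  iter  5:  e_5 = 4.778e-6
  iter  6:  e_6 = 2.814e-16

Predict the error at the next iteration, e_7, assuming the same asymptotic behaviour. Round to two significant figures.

First estimate the order: p ≈ ln(e_6/e_5) / ln(e_5/e_4) = ln(2.814e-16/4.778e-6)/ln(4.778e-6/1.228e-2) = ln(5.88949e-11)/ln(0.000389088) ≈ 3.0000.
Then e_7 ≈ e_6·(e_6/e_5)^p = 2.814e-16·(5.88949e-11)^3.0000 = 2.814e-16·2.04283e-31 ≈ 5.749e-47.

5.7e-47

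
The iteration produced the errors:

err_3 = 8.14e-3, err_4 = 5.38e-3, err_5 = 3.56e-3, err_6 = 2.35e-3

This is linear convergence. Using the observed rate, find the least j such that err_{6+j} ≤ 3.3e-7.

Rate ρ ≈ err_6/err_5 = 2.35e-3/3.56e-3 = 0.6601.
After j more steps, err_{6+j} ≈ 2.35e-3·ρ^j; need ρ^j ≤ 3.3e-7/2.35e-3 = 0.000140426.
j ≥ ln(0.000140426)/ln(0.6601) = -8.8708/-0.41536 = 21.357.
So 22 more iterations are needed.

22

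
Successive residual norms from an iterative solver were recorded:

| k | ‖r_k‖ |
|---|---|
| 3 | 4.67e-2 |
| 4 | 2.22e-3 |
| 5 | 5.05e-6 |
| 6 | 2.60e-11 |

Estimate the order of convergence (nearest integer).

2

Consecutive ratios: ‖r_6‖/‖r_5‖ = 2.60e-11/5.05e-6 = 5.14851e-06, ‖r_5‖/‖r_4‖ = 5.05e-6/2.22e-3 = 0.00227477.
p ≈ ln(5.14851e-06)/ln(0.00227477) = -12.1768/-6.0859 ≈ 2.00.
So the convergence is quadratic (order 2).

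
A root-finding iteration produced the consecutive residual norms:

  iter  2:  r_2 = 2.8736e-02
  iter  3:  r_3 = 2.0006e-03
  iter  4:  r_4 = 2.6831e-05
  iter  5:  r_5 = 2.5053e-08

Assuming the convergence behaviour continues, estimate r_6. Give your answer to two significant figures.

First estimate the order: p ≈ ln(r_5/r_4) / ln(r_4/r_3) = ln(2.5053e-08/2.6831e-05)/ln(2.6831e-05/2.0006e-03) = ln(0.000933733)/ln(0.0134115) ≈ 1.6180.
Then r_6 ≈ r_5·(r_5/r_4)^p = 2.5053e-08·(0.000933733)^1.6180 = 2.5053e-08·1.25262e-05 ≈ 3.138e-13.

3.1e-13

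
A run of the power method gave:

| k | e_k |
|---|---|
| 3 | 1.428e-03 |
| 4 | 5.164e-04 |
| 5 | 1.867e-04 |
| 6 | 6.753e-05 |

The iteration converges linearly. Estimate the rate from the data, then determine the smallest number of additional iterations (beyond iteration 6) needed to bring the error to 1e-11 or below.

Rate ρ ≈ e_6/e_5 = 6.753e-05/1.867e-04 = 0.3617.
After j more steps, e_{6+j} ≈ 6.753e-05·ρ^j; need ρ^j ≤ 1e-11/6.753e-05 = 1.48082e-07.
j ≥ ln(1.48082e-07)/ln(0.3617) = -15.7255/-1.01694 = 15.464.
So 16 more iterations are needed.

16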